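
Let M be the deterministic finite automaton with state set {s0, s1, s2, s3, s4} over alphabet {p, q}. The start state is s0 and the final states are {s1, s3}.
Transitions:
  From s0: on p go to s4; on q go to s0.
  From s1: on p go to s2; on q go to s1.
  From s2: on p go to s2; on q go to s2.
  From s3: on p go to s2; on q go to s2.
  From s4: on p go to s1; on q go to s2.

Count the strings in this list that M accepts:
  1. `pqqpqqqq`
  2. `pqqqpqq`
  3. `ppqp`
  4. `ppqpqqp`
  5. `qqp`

`pqqpqqqq`: rejected
`pqqqpqq`: rejected
`ppqp`: rejected
`ppqpqqp`: rejected
`qqp`: rejected

0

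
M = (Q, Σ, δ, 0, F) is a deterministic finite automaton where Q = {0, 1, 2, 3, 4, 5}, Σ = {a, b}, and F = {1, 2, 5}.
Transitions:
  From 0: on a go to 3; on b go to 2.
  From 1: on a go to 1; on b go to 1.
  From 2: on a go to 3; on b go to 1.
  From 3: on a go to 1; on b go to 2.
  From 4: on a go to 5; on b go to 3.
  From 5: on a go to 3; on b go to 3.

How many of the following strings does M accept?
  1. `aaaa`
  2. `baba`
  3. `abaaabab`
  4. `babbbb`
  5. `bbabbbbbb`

`aaaa`: accepted
`baba`: rejected
`abaaabab`: accepted
`babbbb`: accepted
`bbabbbbbb`: accepted

4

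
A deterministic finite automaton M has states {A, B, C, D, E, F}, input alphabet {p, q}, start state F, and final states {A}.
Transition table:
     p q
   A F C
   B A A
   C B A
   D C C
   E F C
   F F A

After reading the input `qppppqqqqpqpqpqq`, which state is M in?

C

F --q--> A
A --p--> F
F --p--> F
F --p--> F
F --p--> F
F --q--> A
A --q--> C
C --q--> A
A --q--> C
C --p--> B
B --q--> A
A --p--> F
F --q--> A
A --p--> F
F --q--> A
A --q--> C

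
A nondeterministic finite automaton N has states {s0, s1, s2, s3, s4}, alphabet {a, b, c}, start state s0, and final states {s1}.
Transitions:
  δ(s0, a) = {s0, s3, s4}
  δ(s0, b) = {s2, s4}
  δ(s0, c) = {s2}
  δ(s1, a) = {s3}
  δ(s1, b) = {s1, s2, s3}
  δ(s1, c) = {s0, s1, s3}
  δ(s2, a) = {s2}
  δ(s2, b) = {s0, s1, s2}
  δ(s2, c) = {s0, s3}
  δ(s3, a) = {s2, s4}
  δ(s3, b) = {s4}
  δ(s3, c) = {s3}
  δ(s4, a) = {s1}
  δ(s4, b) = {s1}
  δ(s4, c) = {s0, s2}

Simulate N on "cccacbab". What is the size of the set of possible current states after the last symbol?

5

Start: {s0}
read c: {s2}
read c: {s0, s3}
read c: {s2, s3}
read a: {s2, s4}
read c: {s0, s2, s3}
read b: {s0, s1, s2, s4}
read a: {s0, s1, s2, s3, s4}
read b: {s0, s1, s2, s3, s4}
Final reachable set {s0, s1, s2, s3, s4} has 5 states.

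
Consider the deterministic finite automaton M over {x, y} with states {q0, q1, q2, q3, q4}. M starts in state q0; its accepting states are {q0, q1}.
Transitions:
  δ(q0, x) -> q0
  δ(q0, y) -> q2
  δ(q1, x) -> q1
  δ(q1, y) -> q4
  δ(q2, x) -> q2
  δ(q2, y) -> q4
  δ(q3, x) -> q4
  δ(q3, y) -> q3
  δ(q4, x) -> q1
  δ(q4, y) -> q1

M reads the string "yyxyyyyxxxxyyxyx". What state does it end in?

q1

q0 --y--> q2
q2 --y--> q4
q4 --x--> q1
q1 --y--> q4
q4 --y--> q1
q1 --y--> q4
q4 --y--> q1
q1 --x--> q1
q1 --x--> q1
q1 --x--> q1
q1 --x--> q1
q1 --y--> q4
q4 --y--> q1
q1 --x--> q1
q1 --y--> q4
q4 --x--> q1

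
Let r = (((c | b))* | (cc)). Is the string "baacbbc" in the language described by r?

Neither ((c|b))* nor (cc) matches baacbbc.

no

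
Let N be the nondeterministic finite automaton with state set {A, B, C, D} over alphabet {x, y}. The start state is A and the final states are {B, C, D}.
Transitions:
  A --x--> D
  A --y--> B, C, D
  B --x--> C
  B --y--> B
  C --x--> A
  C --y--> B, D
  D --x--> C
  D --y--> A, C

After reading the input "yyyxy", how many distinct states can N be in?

Start: {A}
read y: {B, C, D}
read y: {A, B, C, D}
read y: {A, B, C, D}
read x: {A, C, D}
read y: {A, B, C, D}
Final reachable set {A, B, C, D} has 4 states.

4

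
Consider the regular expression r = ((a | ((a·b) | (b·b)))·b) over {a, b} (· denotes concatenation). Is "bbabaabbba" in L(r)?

no

No split of bbabaabbba into u·v has (a|((a·b)|(b·b))) matching u and b matching v.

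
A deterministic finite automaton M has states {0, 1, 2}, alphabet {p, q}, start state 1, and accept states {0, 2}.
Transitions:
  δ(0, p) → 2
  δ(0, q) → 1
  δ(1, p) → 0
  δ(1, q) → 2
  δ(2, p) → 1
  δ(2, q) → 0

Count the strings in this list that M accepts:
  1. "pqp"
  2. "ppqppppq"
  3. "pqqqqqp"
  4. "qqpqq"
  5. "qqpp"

2

"pqp": accepted
"ppqppppq": accepted
"pqqqqqp": rejected
"qqpqq": rejected
"qqpp": rejected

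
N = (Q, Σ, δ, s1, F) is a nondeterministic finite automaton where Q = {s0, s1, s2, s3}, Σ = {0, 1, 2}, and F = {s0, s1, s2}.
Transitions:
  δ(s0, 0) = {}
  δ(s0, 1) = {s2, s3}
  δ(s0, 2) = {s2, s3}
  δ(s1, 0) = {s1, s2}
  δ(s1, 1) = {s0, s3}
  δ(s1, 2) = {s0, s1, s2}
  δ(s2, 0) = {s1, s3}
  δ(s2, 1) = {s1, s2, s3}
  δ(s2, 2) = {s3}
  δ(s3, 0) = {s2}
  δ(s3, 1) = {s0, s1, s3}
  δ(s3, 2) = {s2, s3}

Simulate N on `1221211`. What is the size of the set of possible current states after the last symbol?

Start: {s1}
read 1: {s0, s3}
read 2: {s2, s3}
read 2: {s2, s3}
read 1: {s0, s1, s2, s3}
read 2: {s0, s1, s2, s3}
read 1: {s0, s1, s2, s3}
read 1: {s0, s1, s2, s3}
Final reachable set {s0, s1, s2, s3} has 4 states.

4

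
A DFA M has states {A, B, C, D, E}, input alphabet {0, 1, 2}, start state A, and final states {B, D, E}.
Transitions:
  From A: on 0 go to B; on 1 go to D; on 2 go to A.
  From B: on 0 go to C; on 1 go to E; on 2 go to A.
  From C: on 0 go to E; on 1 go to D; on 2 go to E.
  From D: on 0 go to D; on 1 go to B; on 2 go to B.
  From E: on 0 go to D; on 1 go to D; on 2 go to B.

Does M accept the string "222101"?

accepted

A --2--> A
A --2--> A
A --2--> A
A --1--> D
D --0--> D
D --1--> B
End in state B, which is an accepting state.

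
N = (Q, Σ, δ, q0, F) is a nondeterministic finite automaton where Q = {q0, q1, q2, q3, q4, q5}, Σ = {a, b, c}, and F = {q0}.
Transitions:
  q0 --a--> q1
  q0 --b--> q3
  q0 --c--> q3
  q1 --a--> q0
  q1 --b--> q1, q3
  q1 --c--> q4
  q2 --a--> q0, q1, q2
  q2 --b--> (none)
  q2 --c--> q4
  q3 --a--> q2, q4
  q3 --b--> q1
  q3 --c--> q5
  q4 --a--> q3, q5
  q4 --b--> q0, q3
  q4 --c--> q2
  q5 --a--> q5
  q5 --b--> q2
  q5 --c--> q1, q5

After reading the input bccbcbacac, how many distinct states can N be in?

5

Start: {q0}
read b: {q3}
read c: {q5}
read c: {q1, q5}
read b: {q1, q2, q3}
read c: {q4, q5}
read b: {q0, q2, q3}
read a: {q0, q1, q2, q4}
read c: {q2, q3, q4}
read a: {q0, q1, q2, q3, q4, q5}
read c: {q1, q2, q3, q4, q5}
Final reachable set {q1, q2, q3, q4, q5} has 5 states.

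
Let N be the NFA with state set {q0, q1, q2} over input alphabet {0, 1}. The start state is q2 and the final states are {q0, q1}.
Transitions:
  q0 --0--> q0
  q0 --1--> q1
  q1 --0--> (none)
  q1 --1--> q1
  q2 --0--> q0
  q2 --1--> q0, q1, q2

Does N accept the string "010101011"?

rejected

Start: {q2}
read 0: {q0}
read 1: {q1}
read 0: {}
The reachable set is empty and stays empty for the remaining 6 symbols.
Reachable ∩ accepting = {} — empty.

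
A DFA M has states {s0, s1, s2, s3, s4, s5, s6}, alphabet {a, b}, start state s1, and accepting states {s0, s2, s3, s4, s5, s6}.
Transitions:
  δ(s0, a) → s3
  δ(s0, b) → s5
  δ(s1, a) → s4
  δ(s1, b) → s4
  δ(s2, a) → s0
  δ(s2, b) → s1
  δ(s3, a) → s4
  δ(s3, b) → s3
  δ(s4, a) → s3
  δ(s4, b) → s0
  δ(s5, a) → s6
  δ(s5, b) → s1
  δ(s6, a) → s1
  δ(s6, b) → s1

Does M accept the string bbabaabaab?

accepted

s1 --b--> s4
s4 --b--> s0
s0 --a--> s3
s3 --b--> s3
s3 --a--> s4
s4 --a--> s3
s3 --b--> s3
s3 --a--> s4
s4 --a--> s3
s3 --b--> s3
End in state s3, which is an accepting state.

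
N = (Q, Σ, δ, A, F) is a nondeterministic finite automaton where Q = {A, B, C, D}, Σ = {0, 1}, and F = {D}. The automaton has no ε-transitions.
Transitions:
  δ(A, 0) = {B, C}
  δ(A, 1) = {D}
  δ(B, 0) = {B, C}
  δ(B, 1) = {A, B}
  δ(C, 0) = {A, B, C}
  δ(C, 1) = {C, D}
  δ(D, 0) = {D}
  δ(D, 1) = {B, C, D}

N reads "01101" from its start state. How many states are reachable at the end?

Start: {A}
read 0: {B, C}
read 1: {A, B, C, D}
read 1: {A, B, C, D}
read 0: {A, B, C, D}
read 1: {A, B, C, D}
Final reachable set {A, B, C, D} has 4 states.

4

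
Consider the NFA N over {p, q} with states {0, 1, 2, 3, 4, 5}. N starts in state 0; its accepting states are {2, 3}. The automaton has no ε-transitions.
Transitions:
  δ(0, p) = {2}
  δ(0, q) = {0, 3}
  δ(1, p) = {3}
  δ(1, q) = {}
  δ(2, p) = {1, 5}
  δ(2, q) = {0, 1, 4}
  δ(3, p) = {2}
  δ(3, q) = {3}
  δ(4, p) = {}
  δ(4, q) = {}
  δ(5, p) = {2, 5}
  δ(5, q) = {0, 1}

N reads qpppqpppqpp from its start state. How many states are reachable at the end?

Start: {0}
read q: {0, 3}
read p: {2}
read p: {1, 5}
read p: {2, 3, 5}
read q: {0, 1, 3, 4}
read p: {2, 3}
read p: {1, 2, 5}
read p: {1, 2, 3, 5}
read q: {0, 1, 3, 4}
read p: {2, 3}
read p: {1, 2, 5}
Final reachable set {1, 2, 5} has 3 states.

3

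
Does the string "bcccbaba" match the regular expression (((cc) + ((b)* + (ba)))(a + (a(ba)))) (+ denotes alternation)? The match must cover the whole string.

No split of bcccbaba into u·v has ((cc)+((b)*+(ba))) matching u and (a+(a(ba))) matching v.

no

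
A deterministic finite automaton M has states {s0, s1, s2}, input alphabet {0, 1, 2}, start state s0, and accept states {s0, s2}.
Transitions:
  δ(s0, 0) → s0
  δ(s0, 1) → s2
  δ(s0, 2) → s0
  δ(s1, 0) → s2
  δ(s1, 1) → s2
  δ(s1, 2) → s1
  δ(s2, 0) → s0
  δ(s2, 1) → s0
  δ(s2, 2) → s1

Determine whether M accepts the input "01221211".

accepted

s0 --0--> s0
s0 --1--> s2
s2 --2--> s1
s1 --2--> s1
s1 --1--> s2
s2 --2--> s1
s1 --1--> s2
s2 --1--> s0
End in state s0, which is an accepting state.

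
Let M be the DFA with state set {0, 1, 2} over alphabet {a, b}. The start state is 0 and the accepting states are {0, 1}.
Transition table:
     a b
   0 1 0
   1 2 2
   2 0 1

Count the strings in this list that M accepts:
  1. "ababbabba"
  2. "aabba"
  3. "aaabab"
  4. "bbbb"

"ababbabba": rejected
"aabba": accepted
"aaabab": rejected
"bbbb": accepted

2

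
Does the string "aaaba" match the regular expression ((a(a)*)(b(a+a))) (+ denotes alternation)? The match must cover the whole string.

yes

Split as aaa·ba: (a(a)*) matches aaa and (b(a+a)) matches ba.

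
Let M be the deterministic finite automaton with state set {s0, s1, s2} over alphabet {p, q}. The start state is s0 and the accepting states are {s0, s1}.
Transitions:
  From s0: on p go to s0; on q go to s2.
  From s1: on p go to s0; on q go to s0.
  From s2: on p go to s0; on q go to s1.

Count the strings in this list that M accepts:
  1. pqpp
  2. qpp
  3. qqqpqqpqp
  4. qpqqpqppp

pqpp: accepted
qpp: accepted
qqqpqqpqp: accepted
qpqqpqppp: accepted

4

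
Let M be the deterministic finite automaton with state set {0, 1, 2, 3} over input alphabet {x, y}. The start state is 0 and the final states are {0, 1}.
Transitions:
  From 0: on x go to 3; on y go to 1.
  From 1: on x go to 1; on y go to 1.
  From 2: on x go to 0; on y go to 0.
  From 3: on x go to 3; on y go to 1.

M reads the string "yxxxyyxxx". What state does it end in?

1

0 --y--> 1
1 --x--> 1
1 --x--> 1
1 --x--> 1
1 --y--> 1
1 --y--> 1
1 --x--> 1
1 --x--> 1
1 --x--> 1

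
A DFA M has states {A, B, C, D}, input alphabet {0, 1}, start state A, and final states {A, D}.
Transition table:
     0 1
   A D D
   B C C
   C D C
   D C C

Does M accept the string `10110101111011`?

rejected

A --1--> D
D --0--> C
C --1--> C
C --1--> C
C --0--> D
D --1--> C
C --0--> D
D --1--> C
C --1--> C
C --1--> C
C --1--> C
C --0--> D
D --1--> C
C --1--> C
End in state C, which is not an accepting state.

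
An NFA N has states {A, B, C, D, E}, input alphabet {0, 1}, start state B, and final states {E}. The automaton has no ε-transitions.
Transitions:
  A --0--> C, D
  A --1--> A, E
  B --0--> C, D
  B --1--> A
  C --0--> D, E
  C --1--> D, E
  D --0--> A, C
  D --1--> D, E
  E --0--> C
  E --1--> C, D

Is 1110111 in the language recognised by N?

accepted

Start: {B}
read 1: {A}
read 1: {A, E}
read 1: {A, C, D, E}
read 0: {A, C, D, E}
read 1: {A, C, D, E}
read 1: {A, C, D, E}
read 1: {A, C, D, E}
Reachable ∩ accepting = {E} — nonempty.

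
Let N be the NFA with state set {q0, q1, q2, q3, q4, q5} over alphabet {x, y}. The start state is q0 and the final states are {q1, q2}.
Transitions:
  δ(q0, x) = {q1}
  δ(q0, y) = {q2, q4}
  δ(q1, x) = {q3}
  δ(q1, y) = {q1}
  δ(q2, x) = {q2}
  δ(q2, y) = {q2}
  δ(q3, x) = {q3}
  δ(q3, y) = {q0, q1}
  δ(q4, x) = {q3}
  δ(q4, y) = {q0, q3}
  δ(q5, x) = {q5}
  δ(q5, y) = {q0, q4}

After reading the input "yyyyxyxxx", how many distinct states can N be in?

2

Start: {q0}
read y: {q2, q4}
read y: {q0, q2, q3}
read y: {q0, q1, q2, q4}
read y: {q0, q1, q2, q3, q4}
read x: {q1, q2, q3}
read y: {q0, q1, q2}
read x: {q1, q2, q3}
read x: {q2, q3}
read x: {q2, q3}
Final reachable set {q2, q3} has 2 states.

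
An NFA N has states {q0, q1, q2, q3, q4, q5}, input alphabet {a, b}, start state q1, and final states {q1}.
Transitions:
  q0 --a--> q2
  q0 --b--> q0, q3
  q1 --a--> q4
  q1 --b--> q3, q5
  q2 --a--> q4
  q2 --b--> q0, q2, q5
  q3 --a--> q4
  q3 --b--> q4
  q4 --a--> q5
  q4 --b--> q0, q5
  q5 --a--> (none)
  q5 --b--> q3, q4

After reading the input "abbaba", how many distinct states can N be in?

Start: {q1}
read a: {q4}
read b: {q0, q5}
read b: {q0, q3, q4}
read a: {q2, q4, q5}
read b: {q0, q2, q3, q4, q5}
read a: {q2, q4, q5}
Final reachable set {q2, q4, q5} has 3 states.

3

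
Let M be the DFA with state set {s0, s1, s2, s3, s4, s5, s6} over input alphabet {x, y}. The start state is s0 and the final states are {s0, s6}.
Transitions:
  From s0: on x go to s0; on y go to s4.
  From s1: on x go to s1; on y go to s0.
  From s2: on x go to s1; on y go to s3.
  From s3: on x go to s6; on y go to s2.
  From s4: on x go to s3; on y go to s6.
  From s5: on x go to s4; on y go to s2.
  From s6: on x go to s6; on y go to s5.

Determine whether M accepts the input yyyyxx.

rejected

s0 --y--> s4
s4 --y--> s6
s6 --y--> s5
s5 --y--> s2
s2 --x--> s1
s1 --x--> s1
End in state s1, which is not an accepting state.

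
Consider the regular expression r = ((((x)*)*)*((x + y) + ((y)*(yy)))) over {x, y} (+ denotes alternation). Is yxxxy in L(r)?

No split of yxxxy into u·v has (((x)*)*)* matching u and ((x+y)+((y)*(yy))) matching v.

no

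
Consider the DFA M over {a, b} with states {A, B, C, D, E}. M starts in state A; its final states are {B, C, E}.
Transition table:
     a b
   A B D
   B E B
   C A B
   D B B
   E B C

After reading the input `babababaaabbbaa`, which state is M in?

A --b--> D
D --a--> B
B --b--> B
B --a--> E
E --b--> C
C --a--> A
A --b--> D
D --a--> B
B --a--> E
E --a--> B
B --b--> B
B --b--> B
B --b--> B
B --a--> E
E --a--> B

B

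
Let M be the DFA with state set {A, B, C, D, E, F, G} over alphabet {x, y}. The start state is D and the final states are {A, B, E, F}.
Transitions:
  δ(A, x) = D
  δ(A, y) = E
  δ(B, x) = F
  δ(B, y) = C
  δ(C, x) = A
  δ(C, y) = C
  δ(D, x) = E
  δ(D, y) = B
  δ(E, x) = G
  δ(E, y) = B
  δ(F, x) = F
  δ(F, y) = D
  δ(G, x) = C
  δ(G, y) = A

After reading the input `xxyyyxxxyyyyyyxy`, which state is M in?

D --x--> E
E --x--> G
G --y--> A
A --y--> E
E --y--> B
B --x--> F
F --x--> F
F --x--> F
F --y--> D
D --y--> B
B --y--> C
C --y--> C
C --y--> C
C --y--> C
C --x--> A
A --y--> E

E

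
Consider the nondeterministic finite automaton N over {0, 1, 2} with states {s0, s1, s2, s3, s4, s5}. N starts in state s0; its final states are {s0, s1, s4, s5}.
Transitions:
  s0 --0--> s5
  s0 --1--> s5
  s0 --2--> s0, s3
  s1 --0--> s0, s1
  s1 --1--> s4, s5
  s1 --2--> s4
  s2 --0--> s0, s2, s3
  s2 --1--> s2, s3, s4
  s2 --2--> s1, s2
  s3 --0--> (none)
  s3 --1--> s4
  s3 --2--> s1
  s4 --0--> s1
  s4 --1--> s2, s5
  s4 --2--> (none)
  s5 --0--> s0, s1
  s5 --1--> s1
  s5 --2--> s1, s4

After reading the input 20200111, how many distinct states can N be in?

Start: {s0}
read 2: {s0, s3}
read 0: {s5}
read 2: {s1, s4}
read 0: {s0, s1}
read 0: {s0, s1, s5}
read 1: {s1, s4, s5}
read 1: {s1, s2, s4, s5}
read 1: {s1, s2, s3, s4, s5}
Final reachable set {s1, s2, s3, s4, s5} has 5 states.

5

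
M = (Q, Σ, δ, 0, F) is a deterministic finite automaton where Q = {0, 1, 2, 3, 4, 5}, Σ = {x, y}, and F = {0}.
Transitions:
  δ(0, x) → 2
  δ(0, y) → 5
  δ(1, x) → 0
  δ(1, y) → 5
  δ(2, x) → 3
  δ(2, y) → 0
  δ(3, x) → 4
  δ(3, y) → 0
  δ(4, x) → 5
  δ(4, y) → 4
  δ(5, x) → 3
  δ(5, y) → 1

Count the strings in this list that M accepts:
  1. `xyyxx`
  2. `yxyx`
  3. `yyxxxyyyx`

1

`xyyxx`: rejected
`yxyx`: rejected
`yyxxxyyyx`: accepted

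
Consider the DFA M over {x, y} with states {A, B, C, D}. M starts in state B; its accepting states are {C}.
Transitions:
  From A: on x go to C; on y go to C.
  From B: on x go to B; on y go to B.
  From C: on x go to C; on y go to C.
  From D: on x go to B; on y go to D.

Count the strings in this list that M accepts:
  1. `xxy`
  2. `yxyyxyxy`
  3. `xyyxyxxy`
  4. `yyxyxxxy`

`xxy`: rejected
`yxyyxyxy`: rejected
`xyyxyxxy`: rejected
`yyxyxxxy`: rejected

0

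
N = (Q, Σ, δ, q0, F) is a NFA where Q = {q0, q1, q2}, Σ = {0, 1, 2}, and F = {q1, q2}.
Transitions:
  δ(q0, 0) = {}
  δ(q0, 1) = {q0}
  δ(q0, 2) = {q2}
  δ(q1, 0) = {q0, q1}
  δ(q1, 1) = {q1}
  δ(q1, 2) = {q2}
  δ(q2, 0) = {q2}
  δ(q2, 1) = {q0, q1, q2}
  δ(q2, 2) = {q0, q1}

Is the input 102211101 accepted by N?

rejected

Start: {q0}
read 1: {q0}
read 0: {}
The reachable set is empty and stays empty for the remaining 7 symbols.
Reachable ∩ accepting = {} — empty.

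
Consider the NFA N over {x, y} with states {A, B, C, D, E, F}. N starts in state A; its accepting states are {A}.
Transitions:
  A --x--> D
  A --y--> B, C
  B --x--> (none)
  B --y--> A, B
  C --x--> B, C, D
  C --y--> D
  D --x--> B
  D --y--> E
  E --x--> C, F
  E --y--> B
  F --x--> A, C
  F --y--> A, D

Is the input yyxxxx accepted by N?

Start: {A}
read y: {B, C}
read y: {A, B, D}
read x: {B, D}
read x: {B}
read x: {}
The reachable set is empty and stays empty for the remaining 1 symbol.
Reachable ∩ accepting = {} — empty.

rejected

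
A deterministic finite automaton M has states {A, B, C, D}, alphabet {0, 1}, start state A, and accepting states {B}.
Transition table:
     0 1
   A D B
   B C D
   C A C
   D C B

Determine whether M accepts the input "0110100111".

accepted

A --0--> D
D --1--> B
B --1--> D
D --0--> C
C --1--> C
C --0--> A
A --0--> D
D --1--> B
B --1--> D
D --1--> B
End in state B, which is an accepting state.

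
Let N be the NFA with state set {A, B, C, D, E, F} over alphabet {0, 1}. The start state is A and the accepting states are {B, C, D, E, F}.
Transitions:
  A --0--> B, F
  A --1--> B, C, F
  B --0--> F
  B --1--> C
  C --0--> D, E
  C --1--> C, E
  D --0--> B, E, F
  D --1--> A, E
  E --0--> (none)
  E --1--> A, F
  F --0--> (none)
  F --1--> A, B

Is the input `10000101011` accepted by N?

rejected

Start: {A}
read 1: {B, C, F}
read 0: {D, E, F}
read 0: {B, E, F}
read 0: {F}
read 0: {}
The reachable set is empty and stays empty for the remaining 6 symbols.
Reachable ∩ accepting = {} — empty.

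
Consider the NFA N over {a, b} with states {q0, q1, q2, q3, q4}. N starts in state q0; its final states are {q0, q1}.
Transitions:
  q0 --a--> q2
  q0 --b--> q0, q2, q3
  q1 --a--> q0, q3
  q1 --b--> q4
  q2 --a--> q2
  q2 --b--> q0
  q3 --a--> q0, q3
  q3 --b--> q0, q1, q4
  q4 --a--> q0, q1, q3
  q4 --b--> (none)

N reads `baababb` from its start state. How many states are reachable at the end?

5

Start: {q0}
read b: {q0, q2, q3}
read a: {q0, q2, q3}
read a: {q0, q2, q3}
read b: {q0, q1, q2, q3, q4}
read a: {q0, q1, q2, q3}
read b: {q0, q1, q2, q3, q4}
read b: {q0, q1, q2, q3, q4}
Final reachable set {q0, q1, q2, q3, q4} has 5 states.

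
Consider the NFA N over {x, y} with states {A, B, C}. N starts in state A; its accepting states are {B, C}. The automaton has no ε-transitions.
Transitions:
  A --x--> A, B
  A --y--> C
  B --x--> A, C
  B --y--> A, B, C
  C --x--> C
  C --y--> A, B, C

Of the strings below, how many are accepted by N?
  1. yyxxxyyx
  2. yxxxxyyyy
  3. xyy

yyxxxyyx: accepted
yxxxxyyyy: accepted
xyy: accepted

3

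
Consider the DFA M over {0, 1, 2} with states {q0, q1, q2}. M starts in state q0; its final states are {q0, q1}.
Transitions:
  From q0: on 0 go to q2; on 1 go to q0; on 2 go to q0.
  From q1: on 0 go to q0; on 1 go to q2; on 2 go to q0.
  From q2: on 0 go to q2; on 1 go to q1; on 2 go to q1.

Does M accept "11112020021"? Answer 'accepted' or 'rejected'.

rejected

q0 --1--> q0
q0 --1--> q0
q0 --1--> q0
q0 --1--> q0
q0 --2--> q0
q0 --0--> q2
q2 --2--> q1
q1 --0--> q0
q0 --0--> q2
q2 --2--> q1
q1 --1--> q2
End in state q2, which is not an accepting state.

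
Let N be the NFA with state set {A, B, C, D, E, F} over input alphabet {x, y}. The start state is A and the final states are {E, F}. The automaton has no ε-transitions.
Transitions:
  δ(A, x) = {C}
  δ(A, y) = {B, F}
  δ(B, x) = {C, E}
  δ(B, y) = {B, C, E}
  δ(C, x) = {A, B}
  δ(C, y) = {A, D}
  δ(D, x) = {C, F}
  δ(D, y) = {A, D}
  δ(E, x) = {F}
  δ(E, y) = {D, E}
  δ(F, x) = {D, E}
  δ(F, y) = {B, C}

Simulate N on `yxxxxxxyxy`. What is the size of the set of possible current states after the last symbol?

6

Start: {A}
read y: {B, F}
read x: {C, D, E}
read x: {A, B, C, F}
read x: {A, B, C, D, E}
read x: {A, B, C, E, F}
read x: {A, B, C, D, E, F}
read x: {A, B, C, D, E, F}
read y: {A, B, C, D, E, F}
read x: {A, B, C, D, E, F}
read y: {A, B, C, D, E, F}
Final reachable set {A, B, C, D, E, F} has 6 states.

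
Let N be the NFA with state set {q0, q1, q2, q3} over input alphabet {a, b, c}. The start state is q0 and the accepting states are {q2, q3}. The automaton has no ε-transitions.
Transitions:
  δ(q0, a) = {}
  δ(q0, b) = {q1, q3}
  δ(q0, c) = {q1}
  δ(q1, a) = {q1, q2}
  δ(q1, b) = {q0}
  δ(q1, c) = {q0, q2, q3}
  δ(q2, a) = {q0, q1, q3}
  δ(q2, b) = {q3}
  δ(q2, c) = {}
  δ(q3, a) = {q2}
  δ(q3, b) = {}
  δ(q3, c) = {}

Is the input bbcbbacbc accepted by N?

Start: {q0}
read b: {q1, q3}
read b: {q0}
read c: {q1}
read b: {q0}
read b: {q1, q3}
read a: {q1, q2}
read c: {q0, q2, q3}
read b: {q1, q3}
read c: {q0, q2, q3}
Reachable ∩ accepting = {q2, q3} — nonempty.

accepted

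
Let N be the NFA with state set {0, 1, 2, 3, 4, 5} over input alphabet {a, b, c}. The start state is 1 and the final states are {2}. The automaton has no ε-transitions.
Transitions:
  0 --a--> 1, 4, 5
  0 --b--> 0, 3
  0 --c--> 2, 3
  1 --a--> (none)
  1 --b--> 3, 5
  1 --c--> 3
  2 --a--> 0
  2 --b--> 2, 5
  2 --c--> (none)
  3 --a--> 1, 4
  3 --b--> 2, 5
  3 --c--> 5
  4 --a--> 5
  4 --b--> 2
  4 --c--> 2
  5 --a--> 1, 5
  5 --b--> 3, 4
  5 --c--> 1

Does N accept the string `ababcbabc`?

Start: {1}
read a: {}
The reachable set is empty and stays empty for the remaining 8 symbols.
Reachable ∩ accepting = {} — empty.

rejected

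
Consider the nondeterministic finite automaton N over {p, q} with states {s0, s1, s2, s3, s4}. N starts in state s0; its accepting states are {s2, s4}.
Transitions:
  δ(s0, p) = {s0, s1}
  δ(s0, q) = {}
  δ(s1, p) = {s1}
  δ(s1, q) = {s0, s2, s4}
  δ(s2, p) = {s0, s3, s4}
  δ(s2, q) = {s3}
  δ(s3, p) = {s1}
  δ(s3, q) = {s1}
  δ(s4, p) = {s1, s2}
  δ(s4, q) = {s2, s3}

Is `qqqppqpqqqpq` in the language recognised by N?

rejected

Start: {s0}
read q: {}
The reachable set is empty and stays empty for the remaining 11 symbols.
Reachable ∩ accepting = {} — empty.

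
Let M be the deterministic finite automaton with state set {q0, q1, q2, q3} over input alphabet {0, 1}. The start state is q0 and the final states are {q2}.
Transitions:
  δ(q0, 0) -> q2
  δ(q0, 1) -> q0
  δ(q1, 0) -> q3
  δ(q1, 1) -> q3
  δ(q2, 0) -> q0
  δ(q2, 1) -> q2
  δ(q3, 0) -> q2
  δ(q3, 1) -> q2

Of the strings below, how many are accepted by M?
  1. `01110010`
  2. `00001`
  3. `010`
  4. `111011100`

`01110010`: rejected
`00001`: rejected
`010`: rejected
`111011100`: accepted

1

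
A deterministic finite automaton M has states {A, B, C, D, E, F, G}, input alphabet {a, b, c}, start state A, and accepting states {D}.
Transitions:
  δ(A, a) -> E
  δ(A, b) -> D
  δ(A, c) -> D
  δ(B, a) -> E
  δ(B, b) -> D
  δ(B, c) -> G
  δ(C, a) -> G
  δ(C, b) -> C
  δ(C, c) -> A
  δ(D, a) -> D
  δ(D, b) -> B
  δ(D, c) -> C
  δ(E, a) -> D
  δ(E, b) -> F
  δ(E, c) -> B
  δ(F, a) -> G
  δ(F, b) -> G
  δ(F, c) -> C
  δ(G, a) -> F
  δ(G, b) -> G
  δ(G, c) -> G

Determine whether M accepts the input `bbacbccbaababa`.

rejected

A --b--> D
D --b--> B
B --a--> E
E --c--> B
B --b--> D
D --c--> C
C --c--> A
A --b--> D
D --a--> D
D --a--> D
D --b--> B
B --a--> E
E --b--> F
F --a--> G
End in state G, which is not an accepting state.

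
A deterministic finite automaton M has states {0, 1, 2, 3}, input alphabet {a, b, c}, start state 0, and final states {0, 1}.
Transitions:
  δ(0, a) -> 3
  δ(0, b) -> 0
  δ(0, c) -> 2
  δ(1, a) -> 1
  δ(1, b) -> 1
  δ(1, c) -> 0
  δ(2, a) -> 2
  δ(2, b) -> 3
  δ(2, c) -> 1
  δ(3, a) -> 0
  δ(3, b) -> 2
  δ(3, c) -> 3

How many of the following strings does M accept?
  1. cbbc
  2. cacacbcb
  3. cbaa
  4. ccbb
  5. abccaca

cbbc: accepted
cacacbcb: rejected
cbaa: rejected
ccbb: accepted
abccaca: accepted

3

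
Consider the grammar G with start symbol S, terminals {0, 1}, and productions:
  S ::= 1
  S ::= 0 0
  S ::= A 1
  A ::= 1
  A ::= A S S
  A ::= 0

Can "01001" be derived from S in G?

S ⇒ A1 ⇒ ASS1 ⇒ 0SS1 ⇒ 01S1 ⇒ 01001

yes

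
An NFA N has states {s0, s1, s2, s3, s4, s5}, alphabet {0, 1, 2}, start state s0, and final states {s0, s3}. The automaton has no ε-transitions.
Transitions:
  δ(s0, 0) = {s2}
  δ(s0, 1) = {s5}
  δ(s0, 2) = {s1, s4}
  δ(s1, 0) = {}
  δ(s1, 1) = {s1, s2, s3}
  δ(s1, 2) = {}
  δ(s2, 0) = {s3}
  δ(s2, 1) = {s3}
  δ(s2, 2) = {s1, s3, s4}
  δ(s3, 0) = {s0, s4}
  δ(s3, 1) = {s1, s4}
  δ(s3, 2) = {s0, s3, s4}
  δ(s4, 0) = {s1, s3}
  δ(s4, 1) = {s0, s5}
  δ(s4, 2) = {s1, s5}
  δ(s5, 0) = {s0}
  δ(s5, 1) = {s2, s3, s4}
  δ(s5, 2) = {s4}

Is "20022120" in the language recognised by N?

accepted

Start: {s0}
read 2: {s1, s4}
read 0: {s1, s3}
read 0: {s0, s4}
read 2: {s1, s4, s5}
read 2: {s1, s4, s5}
read 1: {s0, s1, s2, s3, s4, s5}
read 2: {s0, s1, s3, s4, s5}
read 0: {s0, s1, s2, s3, s4}
Reachable ∩ accepting = {s0, s3} — nonempty.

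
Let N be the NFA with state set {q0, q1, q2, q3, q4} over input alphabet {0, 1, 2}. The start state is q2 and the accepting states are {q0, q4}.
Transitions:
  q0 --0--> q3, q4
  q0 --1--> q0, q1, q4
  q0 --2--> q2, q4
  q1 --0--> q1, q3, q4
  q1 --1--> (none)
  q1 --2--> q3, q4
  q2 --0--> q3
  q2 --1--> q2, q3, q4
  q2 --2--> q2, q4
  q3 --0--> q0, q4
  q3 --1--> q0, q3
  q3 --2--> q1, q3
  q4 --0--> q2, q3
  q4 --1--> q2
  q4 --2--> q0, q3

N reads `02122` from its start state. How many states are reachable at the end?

Start: {q2}
read 0: {q3}
read 2: {q1, q3}
read 1: {q0, q3}
read 2: {q1, q2, q3, q4}
read 2: {q0, q1, q2, q3, q4}
Final reachable set {q0, q1, q2, q3, q4} has 5 states.

5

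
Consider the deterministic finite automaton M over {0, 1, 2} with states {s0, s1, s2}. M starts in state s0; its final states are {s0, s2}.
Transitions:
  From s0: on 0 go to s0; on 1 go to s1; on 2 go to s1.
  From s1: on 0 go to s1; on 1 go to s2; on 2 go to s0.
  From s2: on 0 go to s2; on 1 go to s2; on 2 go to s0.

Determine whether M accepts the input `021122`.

rejected

s0 --0--> s0
s0 --2--> s1
s1 --1--> s2
s2 --1--> s2
s2 --2--> s0
s0 --2--> s1
End in state s1, which is not an accepting state.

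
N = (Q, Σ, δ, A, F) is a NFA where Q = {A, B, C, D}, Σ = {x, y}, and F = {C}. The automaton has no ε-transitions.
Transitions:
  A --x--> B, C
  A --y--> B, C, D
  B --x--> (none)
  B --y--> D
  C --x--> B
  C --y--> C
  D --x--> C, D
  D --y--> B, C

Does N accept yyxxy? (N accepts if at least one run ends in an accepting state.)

Start: {A}
read y: {B, C, D}
read y: {B, C, D}
read x: {B, C, D}
read x: {B, C, D}
read y: {B, C, D}
Reachable ∩ accepting = {C} — nonempty.

accepted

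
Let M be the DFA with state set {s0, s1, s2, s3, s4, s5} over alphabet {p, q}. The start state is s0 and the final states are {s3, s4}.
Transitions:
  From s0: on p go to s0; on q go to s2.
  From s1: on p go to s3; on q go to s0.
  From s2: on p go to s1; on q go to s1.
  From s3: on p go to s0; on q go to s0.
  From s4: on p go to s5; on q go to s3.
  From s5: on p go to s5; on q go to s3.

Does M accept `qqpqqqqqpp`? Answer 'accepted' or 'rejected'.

s0 --q--> s2
s2 --q--> s1
s1 --p--> s3
s3 --q--> s0
s0 --q--> s2
s2 --q--> s1
s1 --q--> s0
s0 --q--> s2
s2 --p--> s1
s1 --p--> s3
End in state s3, which is an accepting state.

accepted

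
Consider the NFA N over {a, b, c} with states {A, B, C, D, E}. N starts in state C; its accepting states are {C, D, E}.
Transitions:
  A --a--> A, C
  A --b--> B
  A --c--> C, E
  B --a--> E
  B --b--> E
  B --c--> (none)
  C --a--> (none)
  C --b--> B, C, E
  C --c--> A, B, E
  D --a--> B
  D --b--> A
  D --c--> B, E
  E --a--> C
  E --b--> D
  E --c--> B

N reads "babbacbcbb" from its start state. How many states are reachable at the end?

3

Start: {C}
read b: {B, C, E}
read a: {C, E}
read b: {B, C, D, E}
read b: {A, B, C, D, E}
read a: {A, B, C, E}
read c: {A, B, C, E}
read b: {B, C, D, E}
read c: {A, B, E}
read b: {B, D, E}
read b: {A, D, E}
Final reachable set {A, D, E} has 3 states.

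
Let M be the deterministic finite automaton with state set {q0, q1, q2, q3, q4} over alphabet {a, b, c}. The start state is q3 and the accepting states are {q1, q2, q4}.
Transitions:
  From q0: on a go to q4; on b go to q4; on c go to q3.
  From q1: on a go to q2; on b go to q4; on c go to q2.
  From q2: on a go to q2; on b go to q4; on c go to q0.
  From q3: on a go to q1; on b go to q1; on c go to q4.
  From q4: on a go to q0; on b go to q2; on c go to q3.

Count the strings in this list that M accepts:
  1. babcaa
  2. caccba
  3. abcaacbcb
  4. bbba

4

babcaa: accepted
caccba: accepted
abcaacbcb: accepted
bbba: accepted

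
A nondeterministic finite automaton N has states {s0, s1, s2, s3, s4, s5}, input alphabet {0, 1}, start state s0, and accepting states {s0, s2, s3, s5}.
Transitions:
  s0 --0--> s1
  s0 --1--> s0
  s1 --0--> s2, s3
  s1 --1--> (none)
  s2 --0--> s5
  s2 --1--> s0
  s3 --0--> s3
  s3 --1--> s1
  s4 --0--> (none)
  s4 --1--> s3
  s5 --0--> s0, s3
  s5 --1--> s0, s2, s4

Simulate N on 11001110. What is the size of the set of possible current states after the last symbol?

Start: {s0}
read 1: {s0}
read 1: {s0}
read 0: {s1}
read 0: {s2, s3}
read 1: {s0, s1}
read 1: {s0}
read 1: {s0}
read 0: {s1}
Final reachable set {s1} has 1 state.

1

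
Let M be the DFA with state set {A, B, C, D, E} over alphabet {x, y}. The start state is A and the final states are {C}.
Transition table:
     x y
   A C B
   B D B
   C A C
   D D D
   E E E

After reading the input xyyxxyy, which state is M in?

A --x--> C
C --y--> C
C --y--> C
C --x--> A
A --x--> C
C --y--> C
C --y--> C

C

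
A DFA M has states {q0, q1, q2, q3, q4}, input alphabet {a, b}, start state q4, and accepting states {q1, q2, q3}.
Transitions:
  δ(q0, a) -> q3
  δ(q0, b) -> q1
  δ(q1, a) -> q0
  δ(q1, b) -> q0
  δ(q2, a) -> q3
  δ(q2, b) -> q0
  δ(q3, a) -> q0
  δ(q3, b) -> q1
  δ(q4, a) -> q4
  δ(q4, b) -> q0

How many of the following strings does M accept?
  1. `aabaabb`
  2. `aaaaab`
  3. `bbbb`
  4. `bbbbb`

1

`aabaabb`: rejected
`aaaaab`: rejected
`bbbb`: accepted
`bbbbb`: rejected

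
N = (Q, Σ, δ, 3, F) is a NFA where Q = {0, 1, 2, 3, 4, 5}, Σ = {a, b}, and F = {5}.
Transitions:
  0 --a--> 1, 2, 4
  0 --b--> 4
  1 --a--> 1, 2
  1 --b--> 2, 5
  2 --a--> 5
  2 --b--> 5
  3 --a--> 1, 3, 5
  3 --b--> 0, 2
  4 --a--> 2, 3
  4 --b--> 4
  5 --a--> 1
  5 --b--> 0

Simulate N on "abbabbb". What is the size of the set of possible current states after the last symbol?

Start: {3}
read a: {1, 3, 5}
read b: {0, 2, 5}
read b: {0, 4, 5}
read a: {1, 2, 3, 4}
read b: {0, 2, 4, 5}
read b: {0, 4, 5}
read b: {0, 4}
Final reachable set {0, 4} has 2 states.

2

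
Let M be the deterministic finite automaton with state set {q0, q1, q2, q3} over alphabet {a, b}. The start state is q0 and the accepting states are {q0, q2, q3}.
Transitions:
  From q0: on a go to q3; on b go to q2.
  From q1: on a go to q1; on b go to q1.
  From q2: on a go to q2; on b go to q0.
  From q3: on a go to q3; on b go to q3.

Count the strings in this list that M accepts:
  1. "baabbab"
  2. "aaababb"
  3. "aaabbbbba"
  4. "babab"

4

"baabbab": accepted
"aaababb": accepted
"aaabbbbba": accepted
"babab": accepted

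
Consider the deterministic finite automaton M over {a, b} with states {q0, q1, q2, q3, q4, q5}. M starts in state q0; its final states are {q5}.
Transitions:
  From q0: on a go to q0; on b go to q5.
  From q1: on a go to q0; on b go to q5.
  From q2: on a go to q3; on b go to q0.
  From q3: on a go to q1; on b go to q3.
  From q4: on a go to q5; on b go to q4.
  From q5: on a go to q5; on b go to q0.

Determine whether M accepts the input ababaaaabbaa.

q0 --a--> q0
q0 --b--> q5
q5 --a--> q5
q5 --b--> q0
q0 --a--> q0
q0 --a--> q0
q0 --a--> q0
q0 --a--> q0
q0 --b--> q5
q5 --b--> q0
q0 --a--> q0
q0 --a--> q0
End in state q0, which is not an accepting state.

rejected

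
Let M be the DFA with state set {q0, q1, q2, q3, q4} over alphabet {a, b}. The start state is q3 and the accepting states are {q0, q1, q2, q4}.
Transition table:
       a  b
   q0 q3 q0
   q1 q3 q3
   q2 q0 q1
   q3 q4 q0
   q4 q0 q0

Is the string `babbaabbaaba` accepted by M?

q3 --b--> q0
q0 --a--> q3
q3 --b--> q0
q0 --b--> q0
q0 --a--> q3
q3 --a--> q4
q4 --b--> q0
q0 --b--> q0
q0 --a--> q3
q3 --a--> q4
q4 --b--> q0
q0 --a--> q3
End in state q3, which is not an accepting state.

rejected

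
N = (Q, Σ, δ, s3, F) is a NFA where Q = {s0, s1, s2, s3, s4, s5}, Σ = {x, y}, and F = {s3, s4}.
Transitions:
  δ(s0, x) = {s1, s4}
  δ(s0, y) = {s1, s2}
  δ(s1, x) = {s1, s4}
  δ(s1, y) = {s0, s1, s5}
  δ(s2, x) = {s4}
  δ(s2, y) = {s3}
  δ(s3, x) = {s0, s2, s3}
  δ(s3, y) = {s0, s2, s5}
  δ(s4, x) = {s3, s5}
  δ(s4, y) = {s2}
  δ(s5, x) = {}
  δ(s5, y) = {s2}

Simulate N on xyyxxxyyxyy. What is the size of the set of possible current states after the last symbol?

5

Start: {s3}
read x: {s0, s2, s3}
read y: {s0, s1, s2, s3, s5}
read y: {s0, s1, s2, s3, s5}
read x: {s0, s1, s2, s3, s4}
read x: {s0, s1, s2, s3, s4, s5}
read x: {s0, s1, s2, s3, s4, s5}
read y: {s0, s1, s2, s3, s5}
read y: {s0, s1, s2, s3, s5}
read x: {s0, s1, s2, s3, s4}
read y: {s0, s1, s2, s3, s5}
read y: {s0, s1, s2, s3, s5}
Final reachable set {s0, s1, s2, s3, s5} has 5 states.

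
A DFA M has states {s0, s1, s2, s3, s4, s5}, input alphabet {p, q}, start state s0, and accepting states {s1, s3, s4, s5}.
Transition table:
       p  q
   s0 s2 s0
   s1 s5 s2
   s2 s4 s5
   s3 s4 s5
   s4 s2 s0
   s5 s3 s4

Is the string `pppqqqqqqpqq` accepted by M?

s0 --p--> s2
s2 --p--> s4
s4 --p--> s2
s2 --q--> s5
s5 --q--> s4
s4 --q--> s0
s0 --q--> s0
s0 --q--> s0
s0 --q--> s0
s0 --p--> s2
s2 --q--> s5
s5 --q--> s4
End in state s4, which is an accepting state.

accepted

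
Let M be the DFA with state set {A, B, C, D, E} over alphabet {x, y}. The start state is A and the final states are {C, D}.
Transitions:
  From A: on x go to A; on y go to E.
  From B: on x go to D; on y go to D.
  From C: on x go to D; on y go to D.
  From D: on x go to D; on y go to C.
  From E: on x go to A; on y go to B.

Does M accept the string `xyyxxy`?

A --x--> A
A --y--> E
E --y--> B
B --x--> D
D --x--> D
D --y--> C
End in state C, which is an accepting state.

accepted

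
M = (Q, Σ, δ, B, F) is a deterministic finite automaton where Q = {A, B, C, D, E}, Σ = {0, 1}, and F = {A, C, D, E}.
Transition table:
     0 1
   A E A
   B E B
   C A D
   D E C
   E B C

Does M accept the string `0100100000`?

B --0--> E
E --1--> C
C --0--> A
A --0--> E
E --1--> C
C --0--> A
A --0--> E
E --0--> B
B --0--> E
E --0--> B
End in state B, which is not an accepting state.

rejected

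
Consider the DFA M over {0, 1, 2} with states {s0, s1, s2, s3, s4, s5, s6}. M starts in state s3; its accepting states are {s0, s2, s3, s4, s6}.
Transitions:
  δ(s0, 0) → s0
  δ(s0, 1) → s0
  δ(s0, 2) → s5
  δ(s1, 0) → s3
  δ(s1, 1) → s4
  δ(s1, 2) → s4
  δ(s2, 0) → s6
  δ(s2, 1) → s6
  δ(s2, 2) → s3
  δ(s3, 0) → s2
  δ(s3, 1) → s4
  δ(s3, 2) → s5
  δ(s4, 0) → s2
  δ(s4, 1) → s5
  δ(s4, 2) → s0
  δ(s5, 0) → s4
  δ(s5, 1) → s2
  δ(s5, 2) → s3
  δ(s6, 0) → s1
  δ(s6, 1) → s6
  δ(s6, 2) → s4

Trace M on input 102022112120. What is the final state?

s3 --1--> s4
s4 --0--> s2
s2 --2--> s3
s3 --0--> s2
s2 --2--> s3
s3 --2--> s5
s5 --1--> s2
s2 --1--> s6
s6 --2--> s4
s4 --1--> s5
s5 --2--> s3
s3 --0--> s2

s2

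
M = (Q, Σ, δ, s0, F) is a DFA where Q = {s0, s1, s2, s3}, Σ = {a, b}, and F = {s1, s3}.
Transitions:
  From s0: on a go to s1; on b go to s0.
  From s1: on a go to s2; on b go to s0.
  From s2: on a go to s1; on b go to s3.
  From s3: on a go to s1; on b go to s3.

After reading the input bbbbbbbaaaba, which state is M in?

s0 --b--> s0
s0 --b--> s0
s0 --b--> s0
s0 --b--> s0
s0 --b--> s0
s0 --b--> s0
s0 --b--> s0
s0 --a--> s1
s1 --a--> s2
s2 --a--> s1
s1 --b--> s0
s0 --a--> s1

s1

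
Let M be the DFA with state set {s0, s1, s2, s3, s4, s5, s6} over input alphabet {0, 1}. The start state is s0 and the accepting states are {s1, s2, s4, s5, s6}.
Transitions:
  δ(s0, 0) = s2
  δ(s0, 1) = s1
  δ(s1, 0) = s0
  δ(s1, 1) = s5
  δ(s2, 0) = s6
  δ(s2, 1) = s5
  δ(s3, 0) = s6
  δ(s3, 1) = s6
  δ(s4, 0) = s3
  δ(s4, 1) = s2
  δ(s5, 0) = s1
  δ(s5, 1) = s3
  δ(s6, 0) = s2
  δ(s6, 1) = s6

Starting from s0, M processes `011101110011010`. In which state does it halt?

s1

s0 --0--> s2
s2 --1--> s5
s5 --1--> s3
s3 --1--> s6
s6 --0--> s2
s2 --1--> s5
s5 --1--> s3
s3 --1--> s6
s6 --0--> s2
s2 --0--> s6
s6 --1--> s6
s6 --1--> s6
s6 --0--> s2
s2 --1--> s5
s5 --0--> s1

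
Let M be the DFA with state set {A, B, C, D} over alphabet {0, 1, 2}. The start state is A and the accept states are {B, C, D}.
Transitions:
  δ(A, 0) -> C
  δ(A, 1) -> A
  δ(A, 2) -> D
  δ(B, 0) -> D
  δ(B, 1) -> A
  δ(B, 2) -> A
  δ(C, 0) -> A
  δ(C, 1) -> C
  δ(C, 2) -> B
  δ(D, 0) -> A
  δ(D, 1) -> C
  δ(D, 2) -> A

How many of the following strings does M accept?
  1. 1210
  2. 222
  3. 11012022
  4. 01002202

3

1210: rejected
222: accepted
11012022: accepted
01002202: accepted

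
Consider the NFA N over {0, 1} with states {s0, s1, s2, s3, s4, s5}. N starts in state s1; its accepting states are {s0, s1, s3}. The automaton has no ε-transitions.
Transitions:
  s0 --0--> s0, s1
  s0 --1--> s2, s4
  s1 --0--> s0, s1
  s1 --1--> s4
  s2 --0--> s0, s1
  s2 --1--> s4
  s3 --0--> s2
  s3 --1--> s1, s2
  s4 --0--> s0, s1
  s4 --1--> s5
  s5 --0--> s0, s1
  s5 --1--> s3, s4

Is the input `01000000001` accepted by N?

Start: {s1}
read 0: {s0, s1}
read 1: {s2, s4}
read 0: {s0, s1}
read 0: {s0, s1}
read 0: {s0, s1}
read 0: {s0, s1}
read 0: {s0, s1}
read 0: {s0, s1}
read 0: {s0, s1}
read 0: {s0, s1}
read 1: {s2, s4}
Reachable ∩ accepting = {} — empty.

rejected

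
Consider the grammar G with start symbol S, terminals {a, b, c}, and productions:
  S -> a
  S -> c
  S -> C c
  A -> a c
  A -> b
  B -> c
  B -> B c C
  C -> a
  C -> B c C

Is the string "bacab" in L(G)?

no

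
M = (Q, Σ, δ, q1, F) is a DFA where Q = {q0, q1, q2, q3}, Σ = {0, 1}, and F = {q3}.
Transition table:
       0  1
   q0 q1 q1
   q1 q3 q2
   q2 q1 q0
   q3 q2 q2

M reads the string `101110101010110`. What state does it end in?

q1 --1--> q2
q2 --0--> q1
q1 --1--> q2
q2 --1--> q0
q0 --1--> q1
q1 --0--> q3
q3 --1--> q2
q2 --0--> q1
q1 --1--> q2
q2 --0--> q1
q1 --1--> q2
q2 --0--> q1
q1 --1--> q2
q2 --1--> q0
q0 --0--> q1

q1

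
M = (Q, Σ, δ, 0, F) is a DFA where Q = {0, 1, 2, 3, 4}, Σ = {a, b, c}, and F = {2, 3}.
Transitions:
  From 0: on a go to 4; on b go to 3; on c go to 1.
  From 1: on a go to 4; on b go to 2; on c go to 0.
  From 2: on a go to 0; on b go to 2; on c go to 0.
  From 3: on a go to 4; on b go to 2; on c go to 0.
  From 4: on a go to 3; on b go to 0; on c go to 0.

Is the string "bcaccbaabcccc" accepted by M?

0 --b--> 3
3 --c--> 0
0 --a--> 4
4 --c--> 0
0 --c--> 1
1 --b--> 2
2 --a--> 0
0 --a--> 4
4 --b--> 0
0 --c--> 1
1 --c--> 0
0 --c--> 1
1 --c--> 0
End in state 0, which is not an accepting state.

rejected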